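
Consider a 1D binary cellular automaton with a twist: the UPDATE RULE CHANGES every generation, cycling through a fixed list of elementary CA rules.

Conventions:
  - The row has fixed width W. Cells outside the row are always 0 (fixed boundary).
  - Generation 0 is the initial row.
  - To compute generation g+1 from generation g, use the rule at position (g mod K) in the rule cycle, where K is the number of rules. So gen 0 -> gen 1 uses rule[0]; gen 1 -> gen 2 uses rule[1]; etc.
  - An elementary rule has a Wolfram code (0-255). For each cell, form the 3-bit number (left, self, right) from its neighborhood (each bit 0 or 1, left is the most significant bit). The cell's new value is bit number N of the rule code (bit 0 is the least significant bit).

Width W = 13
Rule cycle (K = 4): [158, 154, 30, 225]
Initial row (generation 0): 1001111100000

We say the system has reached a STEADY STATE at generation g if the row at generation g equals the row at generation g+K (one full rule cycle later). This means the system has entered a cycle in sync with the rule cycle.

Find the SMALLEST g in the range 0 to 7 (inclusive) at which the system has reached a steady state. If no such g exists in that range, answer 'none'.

Answer: none

Derivation:
Gen 0: 1001111100000
Gen 1 (rule 158): 1111111010000
Gen 2 (rule 154): 1111110001000
Gen 3 (rule 30): 1000001011100
Gen 4 (rule 225): 0011100101101
Gen 5 (rule 158): 0111011101001
Gen 6 (rule 154): 1110011000110
Gen 7 (rule 30): 1001110101101
Gen 8 (rule 225): 0000111010110
Gen 9 (rule 158): 0001110010101
Gen 10 (rule 154): 0011101100000
Gen 11 (rule 30): 0110001010000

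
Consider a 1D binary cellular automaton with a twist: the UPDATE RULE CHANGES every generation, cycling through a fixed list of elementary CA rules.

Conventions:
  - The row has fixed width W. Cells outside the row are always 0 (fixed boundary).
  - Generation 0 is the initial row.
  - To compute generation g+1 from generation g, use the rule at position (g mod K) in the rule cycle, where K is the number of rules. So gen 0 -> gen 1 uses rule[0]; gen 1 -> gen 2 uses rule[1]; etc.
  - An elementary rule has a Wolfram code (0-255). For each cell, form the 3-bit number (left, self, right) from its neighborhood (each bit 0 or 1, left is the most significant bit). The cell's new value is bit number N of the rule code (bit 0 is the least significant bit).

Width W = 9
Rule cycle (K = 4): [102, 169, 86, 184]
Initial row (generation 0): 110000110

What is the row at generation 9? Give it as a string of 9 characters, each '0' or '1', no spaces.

Gen 0: 110000110
Gen 1 (rule 102): 010001010
Gen 2 (rule 169): 000100100
Gen 3 (rule 86): 001111110
Gen 4 (rule 184): 001111101
Gen 5 (rule 102): 010000111
Gen 6 (rule 169): 000110110
Gen 7 (rule 86): 001010011
Gen 8 (rule 184): 000101010
Gen 9 (rule 102): 001111110

Answer: 001111110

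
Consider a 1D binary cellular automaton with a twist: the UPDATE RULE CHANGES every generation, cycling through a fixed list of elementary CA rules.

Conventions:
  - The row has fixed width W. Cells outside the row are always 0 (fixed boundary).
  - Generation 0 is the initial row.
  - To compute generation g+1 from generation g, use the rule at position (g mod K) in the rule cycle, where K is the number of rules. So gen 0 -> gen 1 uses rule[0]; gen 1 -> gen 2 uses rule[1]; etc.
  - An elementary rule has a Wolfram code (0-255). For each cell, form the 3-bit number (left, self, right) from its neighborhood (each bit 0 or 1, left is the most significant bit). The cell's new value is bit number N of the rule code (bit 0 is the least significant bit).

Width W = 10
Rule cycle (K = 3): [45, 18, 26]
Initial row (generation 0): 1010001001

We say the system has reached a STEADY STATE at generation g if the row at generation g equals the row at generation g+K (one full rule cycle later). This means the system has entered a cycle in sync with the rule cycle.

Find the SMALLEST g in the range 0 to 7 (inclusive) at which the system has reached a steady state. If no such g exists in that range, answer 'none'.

Answer: 5

Derivation:
Gen 0: 1010001001
Gen 1 (rule 45): 1110101001
Gen 2 (rule 18): 0000000110
Gen 3 (rule 26): 0000001101
Gen 4 (rule 45): 1111101011
Gen 5 (rule 18): 0000000000
Gen 6 (rule 26): 0000000000
Gen 7 (rule 45): 1111111111
Gen 8 (rule 18): 0000000000
Gen 9 (rule 26): 0000000000
Gen 10 (rule 45): 1111111111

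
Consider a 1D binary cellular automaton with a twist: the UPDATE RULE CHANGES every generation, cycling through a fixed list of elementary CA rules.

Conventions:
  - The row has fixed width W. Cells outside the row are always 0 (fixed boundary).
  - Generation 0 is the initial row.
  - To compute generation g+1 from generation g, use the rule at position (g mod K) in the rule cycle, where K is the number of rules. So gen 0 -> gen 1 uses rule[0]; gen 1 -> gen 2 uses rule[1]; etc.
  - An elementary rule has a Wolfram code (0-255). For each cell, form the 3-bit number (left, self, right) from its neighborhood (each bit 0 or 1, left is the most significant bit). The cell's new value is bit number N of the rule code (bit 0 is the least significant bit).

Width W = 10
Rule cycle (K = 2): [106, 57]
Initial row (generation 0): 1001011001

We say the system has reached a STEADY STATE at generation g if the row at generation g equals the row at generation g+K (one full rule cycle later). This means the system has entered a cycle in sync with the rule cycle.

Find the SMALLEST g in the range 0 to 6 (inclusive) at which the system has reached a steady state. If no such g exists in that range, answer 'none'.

Gen 0: 1001011001
Gen 1 (rule 106): 0010111010
Gen 2 (rule 57): 1001100101
Gen 3 (rule 106): 0011101010
Gen 4 (rule 57): 1010010101
Gen 5 (rule 106): 0100101010
Gen 6 (rule 57): 0010010101
Gen 7 (rule 106): 0100101010
Gen 8 (rule 57): 0010010101

Answer: 5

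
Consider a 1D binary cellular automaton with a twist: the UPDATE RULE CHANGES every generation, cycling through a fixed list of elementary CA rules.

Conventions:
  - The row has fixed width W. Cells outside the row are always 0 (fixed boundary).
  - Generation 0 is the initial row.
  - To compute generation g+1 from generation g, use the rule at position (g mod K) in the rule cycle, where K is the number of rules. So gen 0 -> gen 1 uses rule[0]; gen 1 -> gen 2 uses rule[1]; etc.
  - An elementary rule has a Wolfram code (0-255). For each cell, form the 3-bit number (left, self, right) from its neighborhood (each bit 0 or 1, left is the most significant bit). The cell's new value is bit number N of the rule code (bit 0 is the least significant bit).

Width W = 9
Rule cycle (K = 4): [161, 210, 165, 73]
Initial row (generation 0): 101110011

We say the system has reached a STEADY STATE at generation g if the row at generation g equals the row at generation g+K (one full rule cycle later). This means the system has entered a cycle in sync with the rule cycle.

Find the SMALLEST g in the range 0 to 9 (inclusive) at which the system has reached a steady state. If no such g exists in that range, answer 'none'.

Gen 0: 101110011
Gen 1 (rule 161): 010100000
Gen 2 (rule 210): 100010000
Gen 3 (rule 165): 101010111
Gen 4 (rule 73): 000000101
Gen 5 (rule 161): 111110010
Gen 6 (rule 210): 011111101
Gen 7 (rule 165): 001111011
Gen 8 (rule 73): 101001011
Gen 9 (rule 161): 010000100
Gen 10 (rule 210): 101001010
Gen 11 (rule 165): 111001110
Gen 12 (rule 73): 101001010
Gen 13 (rule 161): 010000100

Answer: 9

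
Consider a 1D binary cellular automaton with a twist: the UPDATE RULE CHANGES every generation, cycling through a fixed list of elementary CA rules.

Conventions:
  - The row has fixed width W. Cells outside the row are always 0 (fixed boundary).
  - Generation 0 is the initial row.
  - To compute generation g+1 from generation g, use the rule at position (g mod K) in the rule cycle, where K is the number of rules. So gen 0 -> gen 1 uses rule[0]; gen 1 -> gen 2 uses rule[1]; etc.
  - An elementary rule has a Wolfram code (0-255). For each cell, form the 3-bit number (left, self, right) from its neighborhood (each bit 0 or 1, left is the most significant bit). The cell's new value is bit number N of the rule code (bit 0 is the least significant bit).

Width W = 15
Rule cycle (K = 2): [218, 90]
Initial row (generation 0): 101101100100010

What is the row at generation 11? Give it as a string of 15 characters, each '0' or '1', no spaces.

Answer: 111001010100111

Derivation:
Gen 0: 101101100100010
Gen 1 (rule 218): 001101111010101
Gen 2 (rule 90): 011101001000000
Gen 3 (rule 218): 111100110100000
Gen 4 (rule 90): 100111110010000
Gen 5 (rule 218): 011111111101000
Gen 6 (rule 90): 110000000100100
Gen 7 (rule 218): 111000001011010
Gen 8 (rule 90): 101100010011001
Gen 9 (rule 218): 001110101111110
Gen 10 (rule 90): 011010001000011
Gen 11 (rule 218): 111001010100111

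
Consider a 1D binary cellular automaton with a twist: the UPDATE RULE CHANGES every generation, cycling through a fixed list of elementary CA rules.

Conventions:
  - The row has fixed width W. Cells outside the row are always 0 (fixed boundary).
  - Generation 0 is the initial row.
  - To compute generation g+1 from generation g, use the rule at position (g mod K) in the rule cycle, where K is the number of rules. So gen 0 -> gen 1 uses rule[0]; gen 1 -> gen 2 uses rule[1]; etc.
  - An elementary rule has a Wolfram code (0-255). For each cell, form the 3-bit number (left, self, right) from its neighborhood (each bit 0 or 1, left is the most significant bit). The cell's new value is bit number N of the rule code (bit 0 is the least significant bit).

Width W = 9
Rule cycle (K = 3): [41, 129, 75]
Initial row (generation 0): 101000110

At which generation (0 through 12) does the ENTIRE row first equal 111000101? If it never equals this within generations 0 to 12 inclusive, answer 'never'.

Gen 0: 101000110
Gen 1 (rule 41): 010010100
Gen 2 (rule 129): 000000001
Gen 3 (rule 75): 111111110
Gen 4 (rule 41): 100000000
Gen 5 (rule 129): 001111111
Gen 6 (rule 75): 111000001
Gen 7 (rule 41): 100011100
Gen 8 (rule 129): 001001001
Gen 9 (rule 75): 110010010
Gen 10 (rule 41): 100000000
Gen 11 (rule 129): 001111111
Gen 12 (rule 75): 111000001

Answer: never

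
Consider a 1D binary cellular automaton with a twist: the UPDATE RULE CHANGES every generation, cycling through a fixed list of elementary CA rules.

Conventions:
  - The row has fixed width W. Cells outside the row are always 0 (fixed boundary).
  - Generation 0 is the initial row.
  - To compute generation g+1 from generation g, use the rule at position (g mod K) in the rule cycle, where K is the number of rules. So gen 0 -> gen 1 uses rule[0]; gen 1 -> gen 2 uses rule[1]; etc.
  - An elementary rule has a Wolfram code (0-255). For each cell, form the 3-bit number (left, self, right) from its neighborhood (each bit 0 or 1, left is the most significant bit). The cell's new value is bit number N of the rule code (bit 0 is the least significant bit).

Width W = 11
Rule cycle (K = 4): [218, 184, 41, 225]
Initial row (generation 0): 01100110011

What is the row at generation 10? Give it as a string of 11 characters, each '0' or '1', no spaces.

Answer: 00111111110

Derivation:
Gen 0: 01100110011
Gen 1 (rule 218): 11111111111
Gen 2 (rule 184): 11111111110
Gen 3 (rule 41): 10000000000
Gen 4 (rule 225): 00111111111
Gen 5 (rule 218): 01111111111
Gen 6 (rule 184): 01111111110
Gen 7 (rule 41): 01000000000
Gen 8 (rule 225): 00011111111
Gen 9 (rule 218): 00111111111
Gen 10 (rule 184): 00111111110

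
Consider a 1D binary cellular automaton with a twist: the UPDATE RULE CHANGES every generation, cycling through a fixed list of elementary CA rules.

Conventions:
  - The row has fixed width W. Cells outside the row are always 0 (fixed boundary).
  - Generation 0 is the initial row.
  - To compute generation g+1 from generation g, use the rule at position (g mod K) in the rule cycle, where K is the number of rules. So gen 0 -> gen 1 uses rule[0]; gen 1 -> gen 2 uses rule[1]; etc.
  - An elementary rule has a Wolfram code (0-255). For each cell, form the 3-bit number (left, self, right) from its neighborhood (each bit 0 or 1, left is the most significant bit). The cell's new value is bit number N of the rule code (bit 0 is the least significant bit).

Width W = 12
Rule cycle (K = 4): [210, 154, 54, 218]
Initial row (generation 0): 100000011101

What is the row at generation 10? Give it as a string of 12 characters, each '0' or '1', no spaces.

Gen 0: 100000011101
Gen 1 (rule 210): 010000101100
Gen 2 (rule 154): 101001001010
Gen 3 (rule 54): 111111111111
Gen 4 (rule 218): 111111111111
Gen 5 (rule 210): 011111111111
Gen 6 (rule 154): 111111111110
Gen 7 (rule 54): 000000000001
Gen 8 (rule 218): 000000000010
Gen 9 (rule 210): 000000000101
Gen 10 (rule 154): 000000001000

Answer: 000000001000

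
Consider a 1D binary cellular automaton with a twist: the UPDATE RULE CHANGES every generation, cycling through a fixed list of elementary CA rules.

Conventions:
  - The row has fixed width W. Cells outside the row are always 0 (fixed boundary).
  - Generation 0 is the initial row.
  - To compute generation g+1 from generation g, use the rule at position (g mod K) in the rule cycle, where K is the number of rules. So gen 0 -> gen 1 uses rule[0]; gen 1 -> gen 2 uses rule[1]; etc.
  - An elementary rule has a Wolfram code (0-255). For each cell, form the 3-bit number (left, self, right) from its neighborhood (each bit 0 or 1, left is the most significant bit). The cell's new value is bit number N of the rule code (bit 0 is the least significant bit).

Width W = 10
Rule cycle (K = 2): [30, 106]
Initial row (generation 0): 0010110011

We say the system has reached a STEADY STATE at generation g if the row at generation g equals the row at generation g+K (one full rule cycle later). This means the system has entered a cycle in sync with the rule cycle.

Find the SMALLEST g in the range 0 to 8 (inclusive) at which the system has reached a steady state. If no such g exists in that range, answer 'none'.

Answer: none

Derivation:
Gen 0: 0010110011
Gen 1 (rule 30): 0110101110
Gen 2 (rule 106): 1111011010
Gen 3 (rule 30): 1000010011
Gen 4 (rule 106): 0000100111
Gen 5 (rule 30): 0001111100
Gen 6 (rule 106): 0011000100
Gen 7 (rule 30): 0110101110
Gen 8 (rule 106): 1111011010
Gen 9 (rule 30): 1000010011
Gen 10 (rule 106): 0000100111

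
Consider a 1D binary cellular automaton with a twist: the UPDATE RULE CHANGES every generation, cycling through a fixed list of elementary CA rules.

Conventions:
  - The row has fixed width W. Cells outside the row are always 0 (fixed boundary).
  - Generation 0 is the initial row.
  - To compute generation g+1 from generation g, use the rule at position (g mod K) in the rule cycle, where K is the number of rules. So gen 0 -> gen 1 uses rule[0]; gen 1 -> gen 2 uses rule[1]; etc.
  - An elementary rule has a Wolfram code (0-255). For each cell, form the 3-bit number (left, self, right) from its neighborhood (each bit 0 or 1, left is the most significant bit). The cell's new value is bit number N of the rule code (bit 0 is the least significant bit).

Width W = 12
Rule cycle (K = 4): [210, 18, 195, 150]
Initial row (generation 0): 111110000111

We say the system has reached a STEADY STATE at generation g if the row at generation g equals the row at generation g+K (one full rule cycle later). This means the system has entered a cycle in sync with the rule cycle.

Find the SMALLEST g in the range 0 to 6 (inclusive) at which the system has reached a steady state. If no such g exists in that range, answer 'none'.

Gen 0: 111110000111
Gen 1 (rule 210): 011111001011
Gen 2 (rule 18): 100000110000
Gen 3 (rule 195): 001111010111
Gen 4 (rule 150): 010110010010
Gen 5 (rule 210): 100011101101
Gen 6 (rule 18): 010100000000
Gen 7 (rule 195): 100001111111
Gen 8 (rule 150): 110010111110
Gen 9 (rule 210): 011100011111
Gen 10 (rule 18): 100010100000

Answer: none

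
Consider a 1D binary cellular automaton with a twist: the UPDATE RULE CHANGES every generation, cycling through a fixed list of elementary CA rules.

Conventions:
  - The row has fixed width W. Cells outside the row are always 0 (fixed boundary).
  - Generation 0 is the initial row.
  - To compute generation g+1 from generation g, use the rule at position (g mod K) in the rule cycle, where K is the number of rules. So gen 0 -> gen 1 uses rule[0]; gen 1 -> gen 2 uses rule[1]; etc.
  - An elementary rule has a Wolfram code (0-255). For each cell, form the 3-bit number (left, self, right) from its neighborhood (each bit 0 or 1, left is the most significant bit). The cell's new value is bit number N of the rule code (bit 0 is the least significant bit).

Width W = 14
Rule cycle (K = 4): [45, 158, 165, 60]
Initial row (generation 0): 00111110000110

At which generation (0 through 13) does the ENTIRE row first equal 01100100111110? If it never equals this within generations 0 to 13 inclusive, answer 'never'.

Answer: never

Derivation:
Gen 0: 00111110000110
Gen 1 (rule 45): 10100000110100
Gen 2 (rule 158): 10110001100110
Gen 3 (rule 165): 11000100000000
Gen 4 (rule 60): 10100110000000
Gen 5 (rule 45): 11100100111111
Gen 6 (rule 158): 11011111111110
Gen 7 (rule 165): 00101111111100
Gen 8 (rule 60): 00111000000010
Gen 9 (rule 45): 10100011111010
Gen 10 (rule 158): 10110111110011
Gen 11 (rule 165): 11001011100000
Gen 12 (rule 60): 10101110010000
Gen 13 (rule 45): 11111000010111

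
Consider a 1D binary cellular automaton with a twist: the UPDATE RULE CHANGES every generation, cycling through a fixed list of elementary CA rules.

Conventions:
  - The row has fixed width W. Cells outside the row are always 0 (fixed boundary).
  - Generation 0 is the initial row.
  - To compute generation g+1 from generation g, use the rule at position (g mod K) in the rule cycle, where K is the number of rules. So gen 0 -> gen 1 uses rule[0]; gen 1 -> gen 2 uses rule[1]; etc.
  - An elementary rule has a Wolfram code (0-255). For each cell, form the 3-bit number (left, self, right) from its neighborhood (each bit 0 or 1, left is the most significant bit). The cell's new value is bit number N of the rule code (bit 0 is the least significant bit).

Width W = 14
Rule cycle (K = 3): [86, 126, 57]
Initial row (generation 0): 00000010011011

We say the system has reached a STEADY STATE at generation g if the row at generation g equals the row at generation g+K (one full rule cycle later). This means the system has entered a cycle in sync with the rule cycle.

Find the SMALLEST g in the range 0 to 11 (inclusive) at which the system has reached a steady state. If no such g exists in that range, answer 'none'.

Answer: none

Derivation:
Gen 0: 00000010011011
Gen 1 (rule 86): 00000111101001
Gen 2 (rule 126): 00001100111111
Gen 3 (rule 57): 11101010100000
Gen 4 (rule 86): 00101010110000
Gen 5 (rule 126): 01111111111000
Gen 6 (rule 57): 01000000000111
Gen 7 (rule 86): 11100000001001
Gen 8 (rule 126): 10110000011111
Gen 9 (rule 57): 01101111010000
Gen 10 (rule 86): 10100001011000
Gen 11 (rule 126): 11110011111100
Gen 12 (rule 57): 10001010000011
Gen 13 (rule 86): 11011011000101
Gen 14 (rule 126): 11111111101111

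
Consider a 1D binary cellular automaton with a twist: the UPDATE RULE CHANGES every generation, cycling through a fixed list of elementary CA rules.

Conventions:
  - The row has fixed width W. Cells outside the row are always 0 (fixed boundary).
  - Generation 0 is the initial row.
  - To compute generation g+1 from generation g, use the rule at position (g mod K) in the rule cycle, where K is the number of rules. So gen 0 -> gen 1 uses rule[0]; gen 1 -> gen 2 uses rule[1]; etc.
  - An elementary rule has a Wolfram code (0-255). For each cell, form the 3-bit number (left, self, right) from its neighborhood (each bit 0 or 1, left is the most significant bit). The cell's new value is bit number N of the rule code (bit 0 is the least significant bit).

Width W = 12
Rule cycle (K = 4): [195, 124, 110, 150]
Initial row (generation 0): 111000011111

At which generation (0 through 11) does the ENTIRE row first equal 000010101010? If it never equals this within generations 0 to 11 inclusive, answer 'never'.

Gen 0: 111000011111
Gen 1 (rule 195): 011011101111
Gen 2 (rule 124): 011110111001
Gen 3 (rule 110): 110011101011
Gen 4 (rule 150): 001101001000
Gen 5 (rule 195): 110100010011
Gen 6 (rule 124): 111110011011
Gen 7 (rule 110): 100010111111
Gen 8 (rule 150): 110110011110
Gen 9 (rule 195): 010010101110
Gen 10 (rule 124): 011011111011
Gen 11 (rule 110): 111110001111

Answer: never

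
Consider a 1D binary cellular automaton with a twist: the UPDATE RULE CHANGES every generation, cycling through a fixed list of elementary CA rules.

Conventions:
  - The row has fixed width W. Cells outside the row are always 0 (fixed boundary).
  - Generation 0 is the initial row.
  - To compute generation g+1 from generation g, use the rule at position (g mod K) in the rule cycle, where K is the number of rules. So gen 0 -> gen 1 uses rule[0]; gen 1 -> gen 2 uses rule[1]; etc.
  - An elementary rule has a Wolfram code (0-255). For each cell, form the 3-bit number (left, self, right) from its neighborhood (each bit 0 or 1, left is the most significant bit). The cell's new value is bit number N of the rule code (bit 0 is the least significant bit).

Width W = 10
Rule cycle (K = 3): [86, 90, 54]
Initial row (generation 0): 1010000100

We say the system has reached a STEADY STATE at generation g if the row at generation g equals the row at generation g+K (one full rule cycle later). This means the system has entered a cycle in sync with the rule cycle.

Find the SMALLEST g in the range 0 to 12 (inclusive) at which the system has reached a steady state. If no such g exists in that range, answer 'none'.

Answer: 9

Derivation:
Gen 0: 1010000100
Gen 1 (rule 86): 1011001110
Gen 2 (rule 90): 0011111011
Gen 3 (rule 54): 0100000100
Gen 4 (rule 86): 1110001110
Gen 5 (rule 90): 1011011011
Gen 6 (rule 54): 1100100100
Gen 7 (rule 86): 0111111110
Gen 8 (rule 90): 1100000011
Gen 9 (rule 54): 0010000100
Gen 10 (rule 86): 0111001110
Gen 11 (rule 90): 1101111011
Gen 12 (rule 54): 0010000100
Gen 13 (rule 86): 0111001110
Gen 14 (rule 90): 1101111011
Gen 15 (rule 54): 0010000100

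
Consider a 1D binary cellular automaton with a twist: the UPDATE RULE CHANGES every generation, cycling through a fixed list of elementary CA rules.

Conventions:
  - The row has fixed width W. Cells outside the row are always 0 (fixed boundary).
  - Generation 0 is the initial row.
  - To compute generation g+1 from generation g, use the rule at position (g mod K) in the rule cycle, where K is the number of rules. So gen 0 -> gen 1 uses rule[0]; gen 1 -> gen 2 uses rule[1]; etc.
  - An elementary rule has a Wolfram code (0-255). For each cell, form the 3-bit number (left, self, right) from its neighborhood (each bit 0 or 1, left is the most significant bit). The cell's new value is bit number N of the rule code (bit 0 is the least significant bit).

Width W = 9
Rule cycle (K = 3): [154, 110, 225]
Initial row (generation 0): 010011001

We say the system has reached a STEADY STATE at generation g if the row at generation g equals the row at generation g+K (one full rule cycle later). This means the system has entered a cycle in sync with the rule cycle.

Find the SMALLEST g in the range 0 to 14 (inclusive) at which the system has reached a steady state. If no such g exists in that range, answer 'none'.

Answer: none

Derivation:
Gen 0: 010011001
Gen 1 (rule 154): 101110110
Gen 2 (rule 110): 111011110
Gen 3 (rule 225): 011101110
Gen 4 (rule 154): 111001101
Gen 5 (rule 110): 101011111
Gen 6 (rule 225): 010101111
Gen 7 (rule 154): 100001110
Gen 8 (rule 110): 100011010
Gen 9 (rule 225): 001001100
Gen 10 (rule 154): 010111010
Gen 11 (rule 110): 111101110
Gen 12 (rule 225): 011110110
Gen 13 (rule 154): 111100101
Gen 14 (rule 110): 100101111
Gen 15 (rule 225): 000010111
Gen 16 (rule 154): 000100110
Gen 17 (rule 110): 001101110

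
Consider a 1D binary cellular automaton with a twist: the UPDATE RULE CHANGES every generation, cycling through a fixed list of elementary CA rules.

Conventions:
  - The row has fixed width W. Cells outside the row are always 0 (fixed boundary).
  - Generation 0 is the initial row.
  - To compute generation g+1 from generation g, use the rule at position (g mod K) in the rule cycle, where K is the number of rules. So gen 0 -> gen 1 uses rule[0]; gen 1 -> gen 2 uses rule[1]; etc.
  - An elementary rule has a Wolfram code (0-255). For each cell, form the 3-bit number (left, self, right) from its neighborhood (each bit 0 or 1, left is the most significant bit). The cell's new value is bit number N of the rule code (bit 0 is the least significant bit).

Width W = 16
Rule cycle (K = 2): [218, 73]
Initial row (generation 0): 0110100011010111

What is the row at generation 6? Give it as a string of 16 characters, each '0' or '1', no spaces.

Answer: 1010110100000001

Derivation:
Gen 0: 0110100011010111
Gen 1 (rule 218): 1110010111000111
Gen 2 (rule 73): 1010000101010101
Gen 3 (rule 218): 0001001000000000
Gen 4 (rule 73): 1100000011111111
Gen 5 (rule 218): 1110000111111111
Gen 6 (rule 73): 1010110100000001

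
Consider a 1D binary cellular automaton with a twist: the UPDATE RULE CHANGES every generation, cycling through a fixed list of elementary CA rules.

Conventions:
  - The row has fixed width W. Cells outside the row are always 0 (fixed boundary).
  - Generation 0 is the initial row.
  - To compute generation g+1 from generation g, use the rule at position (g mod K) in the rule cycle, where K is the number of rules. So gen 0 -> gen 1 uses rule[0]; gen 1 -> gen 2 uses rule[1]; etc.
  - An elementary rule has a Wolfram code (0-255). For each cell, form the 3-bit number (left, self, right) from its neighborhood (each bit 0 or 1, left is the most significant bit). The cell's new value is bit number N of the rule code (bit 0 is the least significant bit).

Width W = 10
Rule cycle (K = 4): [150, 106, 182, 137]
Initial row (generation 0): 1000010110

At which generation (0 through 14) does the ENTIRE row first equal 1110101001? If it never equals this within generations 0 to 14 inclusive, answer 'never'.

Gen 0: 1000010110
Gen 1 (rule 150): 1100110001
Gen 2 (rule 106): 1101110010
Gen 3 (rule 182): 0010101111
Gen 4 (rule 137): 1000001110
Gen 5 (rule 150): 1100010101
Gen 6 (rule 106): 1100101010
Gen 7 (rule 182): 0011111111
Gen 8 (rule 137): 1011111110
Gen 9 (rule 150): 1001111101
Gen 10 (rule 106): 0011000110
Gen 11 (rule 182): 0100101001
Gen 12 (rule 137): 0000000000
Gen 13 (rule 150): 0000000000
Gen 14 (rule 106): 0000000000

Answer: never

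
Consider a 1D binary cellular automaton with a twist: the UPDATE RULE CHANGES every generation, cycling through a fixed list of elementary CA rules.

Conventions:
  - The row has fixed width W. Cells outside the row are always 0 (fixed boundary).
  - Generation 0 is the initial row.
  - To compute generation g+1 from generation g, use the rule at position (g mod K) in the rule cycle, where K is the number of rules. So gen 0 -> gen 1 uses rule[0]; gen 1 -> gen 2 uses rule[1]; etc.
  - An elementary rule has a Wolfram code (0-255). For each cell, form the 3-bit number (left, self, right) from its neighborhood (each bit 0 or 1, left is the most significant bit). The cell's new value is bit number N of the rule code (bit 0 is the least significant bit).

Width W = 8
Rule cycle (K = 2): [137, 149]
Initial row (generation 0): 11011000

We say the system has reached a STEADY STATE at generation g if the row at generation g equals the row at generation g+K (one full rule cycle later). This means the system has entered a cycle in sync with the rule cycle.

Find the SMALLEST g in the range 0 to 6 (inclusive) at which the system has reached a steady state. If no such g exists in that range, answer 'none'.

Gen 0: 11011000
Gen 1 (rule 137): 10010011
Gen 2 (rule 149): 11011000
Gen 3 (rule 137): 10010011
Gen 4 (rule 149): 11011000
Gen 5 (rule 137): 10010011
Gen 6 (rule 149): 11011000
Gen 7 (rule 137): 10010011
Gen 8 (rule 149): 11011000

Answer: 0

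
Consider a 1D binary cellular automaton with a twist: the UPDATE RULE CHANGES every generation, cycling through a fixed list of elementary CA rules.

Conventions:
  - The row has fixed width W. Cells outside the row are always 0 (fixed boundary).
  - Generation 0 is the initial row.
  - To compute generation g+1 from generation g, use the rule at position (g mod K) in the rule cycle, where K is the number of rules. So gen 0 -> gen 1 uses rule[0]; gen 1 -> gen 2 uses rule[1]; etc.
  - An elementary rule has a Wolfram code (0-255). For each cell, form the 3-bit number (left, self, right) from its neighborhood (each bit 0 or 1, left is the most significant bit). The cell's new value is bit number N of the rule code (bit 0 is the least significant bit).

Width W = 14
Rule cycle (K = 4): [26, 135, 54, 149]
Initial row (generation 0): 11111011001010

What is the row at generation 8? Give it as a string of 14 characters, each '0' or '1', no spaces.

Gen 0: 11111011001010
Gen 1 (rule 26): 10000010110001
Gen 2 (rule 135): 10111110000111
Gen 3 (rule 54): 11000001001000
Gen 4 (rule 149): 00111101101111
Gen 5 (rule 26): 01100001001000
Gen 6 (rule 135): 10001111011011
Gen 7 (rule 54): 11010000100100
Gen 8 (rule 149): 00011110110111

Answer: 00011110110111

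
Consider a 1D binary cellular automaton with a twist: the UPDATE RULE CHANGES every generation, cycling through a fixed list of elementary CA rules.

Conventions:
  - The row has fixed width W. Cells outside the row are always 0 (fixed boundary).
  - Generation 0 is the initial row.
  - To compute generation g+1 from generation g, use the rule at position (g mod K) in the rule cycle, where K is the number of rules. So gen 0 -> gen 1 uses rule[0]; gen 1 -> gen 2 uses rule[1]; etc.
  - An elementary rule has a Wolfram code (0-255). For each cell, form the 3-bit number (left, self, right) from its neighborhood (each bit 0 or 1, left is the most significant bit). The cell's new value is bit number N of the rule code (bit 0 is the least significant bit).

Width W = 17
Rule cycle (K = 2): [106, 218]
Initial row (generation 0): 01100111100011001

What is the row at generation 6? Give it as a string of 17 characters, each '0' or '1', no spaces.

Answer: 11110000011110101

Derivation:
Gen 0: 01100111100011001
Gen 1 (rule 106): 11101100100111010
Gen 2 (rule 218): 11101111011111001
Gen 3 (rule 106): 10111001110001010
Gen 4 (rule 218): 00111111111010001
Gen 5 (rule 106): 01100000001100010
Gen 6 (rule 218): 11110000011110101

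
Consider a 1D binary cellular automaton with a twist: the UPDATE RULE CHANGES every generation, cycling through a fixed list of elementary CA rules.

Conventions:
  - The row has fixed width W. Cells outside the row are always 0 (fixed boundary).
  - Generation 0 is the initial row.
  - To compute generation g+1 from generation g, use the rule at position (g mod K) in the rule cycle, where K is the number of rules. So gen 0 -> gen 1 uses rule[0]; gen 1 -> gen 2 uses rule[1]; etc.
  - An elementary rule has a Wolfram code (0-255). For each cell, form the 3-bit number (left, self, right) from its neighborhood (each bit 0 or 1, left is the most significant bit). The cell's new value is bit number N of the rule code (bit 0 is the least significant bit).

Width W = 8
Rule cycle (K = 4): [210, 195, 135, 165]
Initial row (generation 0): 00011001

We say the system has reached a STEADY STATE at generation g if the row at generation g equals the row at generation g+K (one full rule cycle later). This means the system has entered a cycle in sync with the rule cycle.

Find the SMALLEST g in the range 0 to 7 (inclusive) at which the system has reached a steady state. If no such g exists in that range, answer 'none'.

Answer: none

Derivation:
Gen 0: 00011001
Gen 1 (rule 210): 00101110
Gen 2 (rule 195): 11000110
Gen 3 (rule 135): 00011000
Gen 4 (rule 165): 11000011
Gen 5 (rule 210): 01100101
Gen 6 (rule 195): 10101000
Gen 7 (rule 135): 10101011
Gen 8 (rule 165): 11111100
Gen 9 (rule 210): 01111110
Gen 10 (rule 195): 10111110
Gen 11 (rule 135): 10011100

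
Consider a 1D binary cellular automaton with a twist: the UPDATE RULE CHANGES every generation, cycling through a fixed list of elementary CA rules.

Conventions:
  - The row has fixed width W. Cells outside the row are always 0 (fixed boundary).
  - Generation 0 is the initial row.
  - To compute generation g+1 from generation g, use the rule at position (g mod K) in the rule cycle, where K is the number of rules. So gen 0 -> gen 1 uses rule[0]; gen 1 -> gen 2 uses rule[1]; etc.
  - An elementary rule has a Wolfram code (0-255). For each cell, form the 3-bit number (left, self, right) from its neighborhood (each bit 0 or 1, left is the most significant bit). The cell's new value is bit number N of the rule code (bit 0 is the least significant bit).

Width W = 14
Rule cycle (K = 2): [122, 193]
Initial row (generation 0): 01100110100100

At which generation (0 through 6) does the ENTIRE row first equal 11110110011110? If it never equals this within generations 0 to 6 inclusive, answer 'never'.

Gen 0: 01100110100100
Gen 1 (rule 122): 11111111011010
Gen 2 (rule 193): 01111111001000
Gen 3 (rule 122): 11000001110100
Gen 4 (rule 193): 01011100110001
Gen 5 (rule 122): 10110111111010
Gen 6 (rule 193): 00010011111000

Answer: never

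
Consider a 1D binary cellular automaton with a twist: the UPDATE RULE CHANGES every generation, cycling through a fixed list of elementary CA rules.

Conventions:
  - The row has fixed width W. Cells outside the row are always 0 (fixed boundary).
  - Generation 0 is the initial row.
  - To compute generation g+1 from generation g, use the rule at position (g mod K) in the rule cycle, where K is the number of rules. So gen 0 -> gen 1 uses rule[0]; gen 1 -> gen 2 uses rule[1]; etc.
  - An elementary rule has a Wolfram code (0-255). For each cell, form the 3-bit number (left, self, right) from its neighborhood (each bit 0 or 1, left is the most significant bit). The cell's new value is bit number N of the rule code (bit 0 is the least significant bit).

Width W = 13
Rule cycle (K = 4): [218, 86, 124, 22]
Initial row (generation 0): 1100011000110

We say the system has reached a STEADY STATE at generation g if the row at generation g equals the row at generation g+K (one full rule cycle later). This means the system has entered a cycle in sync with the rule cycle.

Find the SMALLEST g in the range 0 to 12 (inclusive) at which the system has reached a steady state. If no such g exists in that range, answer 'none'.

Answer: 8

Derivation:
Gen 0: 1100011000110
Gen 1 (rule 218): 1110111101111
Gen 2 (rule 86): 0010000100001
Gen 3 (rule 124): 0011000110001
Gen 4 (rule 22): 0100101001011
Gen 5 (rule 218): 1011000110011
Gen 6 (rule 86): 1001101011101
Gen 7 (rule 124): 1101111110111
Gen 8 (rule 22): 0000000000000
Gen 9 (rule 218): 0000000000000
Gen 10 (rule 86): 0000000000000
Gen 11 (rule 124): 0000000000000
Gen 12 (rule 22): 0000000000000
Gen 13 (rule 218): 0000000000000
Gen 14 (rule 86): 0000000000000
Gen 15 (rule 124): 0000000000000
Gen 16 (rule 22): 0000000000000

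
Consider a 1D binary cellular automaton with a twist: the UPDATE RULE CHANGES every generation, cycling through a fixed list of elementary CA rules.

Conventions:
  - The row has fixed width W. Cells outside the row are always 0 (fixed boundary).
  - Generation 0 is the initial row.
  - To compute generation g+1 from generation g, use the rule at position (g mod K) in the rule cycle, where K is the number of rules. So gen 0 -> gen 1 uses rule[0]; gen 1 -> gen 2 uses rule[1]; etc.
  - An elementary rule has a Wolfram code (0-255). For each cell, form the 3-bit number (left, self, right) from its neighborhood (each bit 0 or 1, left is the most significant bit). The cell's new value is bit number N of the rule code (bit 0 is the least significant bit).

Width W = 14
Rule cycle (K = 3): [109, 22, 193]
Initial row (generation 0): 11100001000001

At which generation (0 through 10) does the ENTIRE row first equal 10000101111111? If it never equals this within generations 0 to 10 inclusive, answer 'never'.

Answer: 7

Derivation:
Gen 0: 11100001000001
Gen 1 (rule 109): 10101101011101
Gen 2 (rule 22): 10100001000001
Gen 3 (rule 193): 00001100011100
Gen 4 (rule 109): 11101101010101
Gen 5 (rule 22): 00000001010101
Gen 6 (rule 193): 11111100000000
Gen 7 (rule 109): 10000101111111
Gen 8 (rule 22): 11001100000000
Gen 9 (rule 193): 01000101111111
Gen 10 (rule 109): 01010111000001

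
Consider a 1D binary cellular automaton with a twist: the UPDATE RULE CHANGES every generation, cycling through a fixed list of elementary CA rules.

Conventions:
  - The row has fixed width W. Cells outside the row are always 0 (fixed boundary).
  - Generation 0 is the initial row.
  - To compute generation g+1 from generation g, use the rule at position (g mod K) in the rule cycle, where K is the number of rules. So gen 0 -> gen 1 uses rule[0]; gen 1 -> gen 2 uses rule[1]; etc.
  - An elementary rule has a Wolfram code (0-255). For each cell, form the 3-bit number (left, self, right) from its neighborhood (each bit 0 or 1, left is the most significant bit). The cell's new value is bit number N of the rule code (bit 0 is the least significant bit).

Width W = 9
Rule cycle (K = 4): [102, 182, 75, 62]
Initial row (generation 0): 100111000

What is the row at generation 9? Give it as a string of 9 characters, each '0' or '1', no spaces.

Gen 0: 100111000
Gen 1 (rule 102): 101001000
Gen 2 (rule 182): 111111100
Gen 3 (rule 75): 100000101
Gen 4 (rule 62): 110001111
Gen 5 (rule 102): 010010001
Gen 6 (rule 182): 111111011
Gen 7 (rule 75): 100001011
Gen 8 (rule 62): 110011110
Gen 9 (rule 102): 010100010

Answer: 010100010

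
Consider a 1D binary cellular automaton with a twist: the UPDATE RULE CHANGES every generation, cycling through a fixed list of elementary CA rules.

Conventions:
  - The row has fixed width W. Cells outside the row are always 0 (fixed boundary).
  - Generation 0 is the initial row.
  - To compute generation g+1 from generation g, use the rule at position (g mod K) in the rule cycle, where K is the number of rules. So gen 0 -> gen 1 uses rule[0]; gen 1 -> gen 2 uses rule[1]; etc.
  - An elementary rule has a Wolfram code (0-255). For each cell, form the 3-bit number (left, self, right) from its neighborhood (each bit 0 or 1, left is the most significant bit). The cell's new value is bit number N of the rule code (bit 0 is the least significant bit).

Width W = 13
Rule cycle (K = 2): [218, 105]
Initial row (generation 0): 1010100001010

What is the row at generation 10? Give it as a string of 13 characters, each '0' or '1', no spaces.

Answer: 0001101011010

Derivation:
Gen 0: 1010100001010
Gen 1 (rule 218): 0000010010001
Gen 2 (rule 105): 1111000000100
Gen 3 (rule 218): 1111100001010
Gen 4 (rule 105): 1000101100100
Gen 5 (rule 218): 0101001111010
Gen 6 (rule 105): 0010001001100
Gen 7 (rule 218): 0101010111110
Gen 8 (rule 105): 0010101100010
Gen 9 (rule 218): 0100001110101
Gen 10 (rule 105): 0001101011010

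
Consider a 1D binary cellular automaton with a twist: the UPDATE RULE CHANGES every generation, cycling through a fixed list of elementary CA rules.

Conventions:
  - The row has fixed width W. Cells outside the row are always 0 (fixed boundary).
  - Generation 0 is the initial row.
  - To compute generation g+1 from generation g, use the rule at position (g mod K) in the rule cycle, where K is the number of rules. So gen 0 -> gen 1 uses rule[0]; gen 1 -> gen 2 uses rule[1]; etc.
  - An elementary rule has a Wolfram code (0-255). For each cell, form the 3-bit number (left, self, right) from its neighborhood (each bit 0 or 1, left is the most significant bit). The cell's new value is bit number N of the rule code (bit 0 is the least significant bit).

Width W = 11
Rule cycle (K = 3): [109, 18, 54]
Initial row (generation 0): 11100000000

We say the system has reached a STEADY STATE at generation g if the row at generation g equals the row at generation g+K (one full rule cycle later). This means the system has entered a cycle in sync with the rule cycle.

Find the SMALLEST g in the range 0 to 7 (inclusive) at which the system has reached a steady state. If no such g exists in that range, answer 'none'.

Answer: 2

Derivation:
Gen 0: 11100000000
Gen 1 (rule 109): 10101111111
Gen 2 (rule 18): 00000000000
Gen 3 (rule 54): 00000000000
Gen 4 (rule 109): 11111111111
Gen 5 (rule 18): 00000000000
Gen 6 (rule 54): 00000000000
Gen 7 (rule 109): 11111111111
Gen 8 (rule 18): 00000000000
Gen 9 (rule 54): 00000000000
Gen 10 (rule 109): 11111111111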